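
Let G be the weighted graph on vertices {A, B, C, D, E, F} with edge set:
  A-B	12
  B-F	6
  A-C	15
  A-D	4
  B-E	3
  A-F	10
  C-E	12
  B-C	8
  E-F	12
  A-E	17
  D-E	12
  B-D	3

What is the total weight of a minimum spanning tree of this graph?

24

Grow the tree from A using Prim:
Step 1: cheapest edge leaving the tree is A-D (4); add D.
Step 2: cheapest edge leaving the tree is B-D (3); add B.
Step 3: cheapest edge leaving the tree is B-E (3); add E.
Step 4: cheapest edge leaving the tree is B-F (6); add F.
Step 5: cheapest edge leaving the tree is B-C (8); add C.
MST edges: A-D, B-D, B-E, B-F, B-C; total weight 4+3+3+6+8 = 24.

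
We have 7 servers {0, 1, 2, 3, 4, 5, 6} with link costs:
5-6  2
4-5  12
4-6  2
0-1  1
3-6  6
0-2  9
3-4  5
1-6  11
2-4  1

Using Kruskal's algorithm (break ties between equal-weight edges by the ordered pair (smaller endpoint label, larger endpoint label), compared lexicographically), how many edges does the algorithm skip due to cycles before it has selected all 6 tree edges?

1

Kruskal: consider edges lightest-first.
0-1 (1): add. Components now {0,1} {2} {3} {4} {5} {6}
2-4 (1): add. Components now {0,1} {2,4} {3} {5} {6}
4-6 (2): add. Components now {0,1} {2,4,6} {3} {5}
5-6 (2): add. Components now {0,1} {2,4,5,6} {3}
3-4 (5): add. Components now {0,1} {2,3,4,5,6}
3-6 (6): skip — 3 and 6 already connected.
0-2 (9): add. Components now {0,1,2,3,4,5,6}
Edges rejected before the tree was complete: 1.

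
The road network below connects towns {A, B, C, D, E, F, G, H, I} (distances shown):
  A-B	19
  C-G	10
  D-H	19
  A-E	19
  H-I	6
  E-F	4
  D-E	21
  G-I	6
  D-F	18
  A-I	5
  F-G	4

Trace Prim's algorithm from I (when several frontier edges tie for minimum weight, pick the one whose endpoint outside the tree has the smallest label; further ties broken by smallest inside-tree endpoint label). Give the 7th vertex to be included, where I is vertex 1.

Grow the tree from I using Prim:
Step 1: frontier [A-I 5, G-I 6, H-I 6] → take A-I (5); add A.
Step 2: frontier [A-B 19, A-E 19, G-I 6, H-I 6] → take G-I (6); add G.
Step 3: frontier [A-B 19, A-E 19, F-G 4, C-G 10, H-I 6] → take F-G (4); add F.
Step 4: frontier [A-B 19, A-E 19, E-F 4, D-F 18, C-G 10, H-I 6] → take E-F (4); add E.
Step 5: frontier [A-B 19, D-E 21, D-F 18, C-G 10, H-I 6] → take H-I (6); add H.
Step 6: frontier [A-B 19, D-E 21, D-F 18, C-G 10, D-H 19] → take C-G (10); add C.
Step 7: frontier [A-B 19, D-E 21, D-F 18, D-H 19] → take D-F (18); add D.
Step 8: frontier [A-B 19] → take A-B (19); add B.
Vertex order: I, A, G, F, E, H, C, D, B. The 7th vertex is C.

C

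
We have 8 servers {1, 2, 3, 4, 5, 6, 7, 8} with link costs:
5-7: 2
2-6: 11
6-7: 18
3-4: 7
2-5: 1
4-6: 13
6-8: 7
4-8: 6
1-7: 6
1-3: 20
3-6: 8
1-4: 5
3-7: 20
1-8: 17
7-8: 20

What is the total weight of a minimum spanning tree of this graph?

34

Kruskal: consider edges lightest-first.
2-5 (1): add — endpoints in different components.
5-7 (2): add — endpoints in different components.
1-4 (5): add — endpoints in different components.
1-7 (6): add — endpoints in different components.
4-8 (6): add — endpoints in different components.
3-4 (7): add — endpoints in different components.
6-8 (7): add — endpoints in different components.
MST edges: 2-5, 5-7, 1-4, 1-7, 4-8, 3-4, 6-8; total weight 1+2+5+6+6+7+7 = 34.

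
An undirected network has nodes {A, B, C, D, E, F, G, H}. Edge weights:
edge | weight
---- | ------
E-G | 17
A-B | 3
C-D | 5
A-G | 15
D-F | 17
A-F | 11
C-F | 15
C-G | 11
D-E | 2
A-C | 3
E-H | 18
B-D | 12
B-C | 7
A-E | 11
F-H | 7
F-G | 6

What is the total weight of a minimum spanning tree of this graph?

Prim, starting at A.
Step 1: cheapest edge leaving the tree is A-B (3); add B.
Step 2: cheapest edge leaving the tree is A-C (3); add C.
Step 3: cheapest edge leaving the tree is C-D (5); add D.
Step 4: cheapest edge leaving the tree is D-E (2); add E.
Step 5: cheapest edge leaving the tree is A-F (11); add F.
Step 6: cheapest edge leaving the tree is F-G (6); add G.
Step 7: cheapest edge leaving the tree is F-H (7); add H.
MST edges: A-B, A-C, C-D, D-E, A-F, F-G, F-H; total weight 3+3+5+2+11+6+7 = 37.

37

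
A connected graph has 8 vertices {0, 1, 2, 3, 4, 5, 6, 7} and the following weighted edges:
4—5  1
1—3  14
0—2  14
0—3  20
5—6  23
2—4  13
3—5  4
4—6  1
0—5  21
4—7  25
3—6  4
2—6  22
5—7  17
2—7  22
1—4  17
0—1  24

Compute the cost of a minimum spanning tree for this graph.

64

Sort edges by weight, then run Kruskal:
4—5 (1): add — endpoints in different components.
4—6 (1): add — endpoints in different components.
3—5 (4): add — endpoints in different components.
3—6 (4): skip — 3 and 6 already connected.
2—4 (13): add — endpoints in different components.
0—2 (14): add — endpoints in different components.
1—3 (14): add — endpoints in different components.
1—4 (17): skip — 1 and 4 already connected.
5—7 (17): add — endpoints in different components.
MST edges: 4—5, 4—6, 3—5, 2—4, 0—2, 1—3, 5—7; total weight 1+1+4+13+14+14+17 = 64.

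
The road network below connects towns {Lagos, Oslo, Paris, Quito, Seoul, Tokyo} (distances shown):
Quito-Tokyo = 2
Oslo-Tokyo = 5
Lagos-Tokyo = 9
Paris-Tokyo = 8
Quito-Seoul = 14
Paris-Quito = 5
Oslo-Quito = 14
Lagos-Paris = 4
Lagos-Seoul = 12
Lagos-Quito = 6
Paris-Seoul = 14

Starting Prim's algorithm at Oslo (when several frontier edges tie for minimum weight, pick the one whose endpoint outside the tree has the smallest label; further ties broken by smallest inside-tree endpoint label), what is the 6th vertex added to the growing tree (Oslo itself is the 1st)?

Prim, starting at Oslo.
Step 1: cheapest edge leaving the tree is Oslo-Tokyo (5); add Tokyo.
Step 2: cheapest edge leaving the tree is Quito-Tokyo (2); add Quito.
Step 3: cheapest edge leaving the tree is Paris-Quito (5); add Paris.
Step 4: cheapest edge leaving the tree is Lagos-Paris (4); add Lagos.
Step 5: cheapest edge leaving the tree is Lagos-Seoul (12); add Seoul.
Vertex order: Oslo, Tokyo, Quito, Paris, Lagos, Seoul. The 6th vertex is Seoul.

Seoul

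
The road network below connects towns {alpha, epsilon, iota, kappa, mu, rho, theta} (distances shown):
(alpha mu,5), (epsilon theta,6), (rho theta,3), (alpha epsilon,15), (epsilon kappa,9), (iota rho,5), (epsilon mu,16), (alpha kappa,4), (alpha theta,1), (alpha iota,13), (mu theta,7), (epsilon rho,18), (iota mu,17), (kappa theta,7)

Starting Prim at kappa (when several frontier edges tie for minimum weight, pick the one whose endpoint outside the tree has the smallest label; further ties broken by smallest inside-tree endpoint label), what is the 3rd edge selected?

rho-theta

Grow the tree from kappa using Prim:
Step 1: frontier [alpha kappa 4, kappa theta 7, epsilon kappa 9] → take alpha kappa (4); add alpha.
Step 2: frontier [alpha theta 1, alpha mu 5, alpha iota 13, alpha epsilon 15, kappa theta 7, epsilon kappa 9] → take alpha theta (1); add theta.
Step 3: frontier [alpha mu 5, alpha iota 13, alpha epsilon 15, epsilon kappa 9, rho theta 3, epsilon theta 6, mu theta 7] → take rho theta (3); add rho.
Step 4: frontier [alpha mu 5, alpha iota 13, alpha epsilon 15, epsilon kappa 9, iota rho 5, epsilon rho 18, epsilon theta 6, mu theta 7] → take iota rho (5); add iota.
Step 5: frontier [alpha mu 5, alpha epsilon 15, iota mu 17, epsilon kappa 9, epsilon rho 18, epsilon theta 6, mu theta 7] → take alpha mu (5); add mu.
Step 6: frontier [alpha epsilon 15, epsilon kappa 9, epsilon mu 16, epsilon rho 18, epsilon theta 6] → take epsilon theta (6); add epsilon.
The 3rd edge added is rho theta.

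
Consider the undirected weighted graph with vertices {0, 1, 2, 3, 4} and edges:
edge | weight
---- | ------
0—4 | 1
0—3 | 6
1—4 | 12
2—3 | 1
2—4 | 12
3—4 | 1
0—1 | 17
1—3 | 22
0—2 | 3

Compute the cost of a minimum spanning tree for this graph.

Kruskal's algorithm — process edges by increasing weight (ties by edge label):
0—4 (1): add. Components now {0,4} {1} {2} {3}
2—3 (1): add. Components now {0,4} {1} {2,3}
3—4 (1): add. Components now {0,2,3,4} {1}
0—2 (3): skip — 0 and 2 already connected.
0—3 (6): skip — 0 and 3 already connected.
1—4 (12): add. Components now {0,1,2,3,4}
MST edges: 0—4, 2—3, 3—4, 1—4; total weight 1+1+1+12 = 15.

15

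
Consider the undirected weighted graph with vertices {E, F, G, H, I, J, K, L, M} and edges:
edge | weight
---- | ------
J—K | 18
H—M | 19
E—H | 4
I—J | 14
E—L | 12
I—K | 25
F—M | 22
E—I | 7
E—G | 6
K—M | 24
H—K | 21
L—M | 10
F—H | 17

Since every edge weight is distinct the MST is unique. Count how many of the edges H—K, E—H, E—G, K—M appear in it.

2

Kruskal: consider edges lightest-first.
E—H (4): add — endpoints in different components.
E—G (6): add — endpoints in different components.
E—I (7): add — endpoints in different components.
L—M (10): add — endpoints in different components.
E—L (12): add — endpoints in different components.
I—J (14): add — endpoints in different components.
F—H (17): add — endpoints in different components.
J—K (18): add — endpoints in different components.
MST edge set: {E—H, E—G, E—I, L—M, E—L, I—J, F—H, J—K}.
Of the listed edges, {E—H, E—G} are in the MST → 2.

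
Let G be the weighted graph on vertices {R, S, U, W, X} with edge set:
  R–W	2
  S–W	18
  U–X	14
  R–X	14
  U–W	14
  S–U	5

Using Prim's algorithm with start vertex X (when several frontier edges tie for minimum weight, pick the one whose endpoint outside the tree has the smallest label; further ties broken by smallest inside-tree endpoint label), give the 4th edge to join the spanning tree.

Prim, starting at X.
Step 1: frontier [R–X 14, U–X 14] → take R–X (14); add R.
Step 2: frontier [R–W 2, U–X 14] → take R–W (2); add W.
Step 3: frontier [U–W 14, S–W 18, U–X 14] → take U–W (14); add U.
Step 4: frontier [S–U 5, S–W 18] → take S–U (5); add S.
The 4th edge added is S–U.

S-U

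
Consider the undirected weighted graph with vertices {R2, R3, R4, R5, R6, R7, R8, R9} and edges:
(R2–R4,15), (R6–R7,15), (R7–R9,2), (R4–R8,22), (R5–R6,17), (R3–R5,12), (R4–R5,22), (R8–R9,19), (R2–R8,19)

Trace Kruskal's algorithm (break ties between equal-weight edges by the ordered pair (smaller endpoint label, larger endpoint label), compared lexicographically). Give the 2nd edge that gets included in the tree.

R3-R5

Kruskal's algorithm — process edges by increasing weight (ties by edge label):
R7–R9 (2): add — endpoints in different components.
R3–R5 (12): add — endpoints in different components.
R2–R4 (15): add — endpoints in different components.
R6–R7 (15): add — endpoints in different components.
R5–R6 (17): add — endpoints in different components.
R2–R8 (19): add — endpoints in different components.
R8–R9 (19): add — endpoints in different components.
The 2nd edge added is R3–R5.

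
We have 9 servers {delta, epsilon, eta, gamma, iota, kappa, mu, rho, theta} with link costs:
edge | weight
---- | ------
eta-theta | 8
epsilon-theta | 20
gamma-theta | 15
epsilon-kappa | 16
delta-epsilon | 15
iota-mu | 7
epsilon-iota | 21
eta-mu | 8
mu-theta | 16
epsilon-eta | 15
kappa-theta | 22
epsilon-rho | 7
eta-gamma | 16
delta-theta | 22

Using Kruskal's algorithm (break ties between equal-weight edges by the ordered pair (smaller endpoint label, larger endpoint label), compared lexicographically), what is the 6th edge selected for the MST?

epsilon-eta

Kruskal: consider edges lightest-first.
epsilon-rho (7): add — endpoints in different components.
iota-mu (7): add — endpoints in different components.
eta-mu (8): add — endpoints in different components.
eta-theta (8): add — endpoints in different components.
delta-epsilon (15): add — endpoints in different components.
epsilon-eta (15): add — endpoints in different components.
gamma-theta (15): add — endpoints in different components.
epsilon-kappa (16): add — endpoints in different components.
The 6th edge added is epsilon-eta.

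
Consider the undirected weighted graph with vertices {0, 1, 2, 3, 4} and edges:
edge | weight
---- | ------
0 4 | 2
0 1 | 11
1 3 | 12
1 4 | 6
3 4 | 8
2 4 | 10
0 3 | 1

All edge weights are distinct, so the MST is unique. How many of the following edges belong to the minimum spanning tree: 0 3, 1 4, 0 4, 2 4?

4

Sort edges by weight, then run Kruskal:
0 3 (1): add — endpoints in different components.
0 4 (2): add — endpoints in different components.
1 4 (6): add — endpoints in different components.
3 4 (8): skip — 3 and 4 already connected.
2 4 (10): add — endpoints in different components.
MST edge set: {0 3, 0 4, 1 4, 2 4}.
Of the listed edges, {0 3, 1 4, 0 4, 2 4} are in the MST → 4.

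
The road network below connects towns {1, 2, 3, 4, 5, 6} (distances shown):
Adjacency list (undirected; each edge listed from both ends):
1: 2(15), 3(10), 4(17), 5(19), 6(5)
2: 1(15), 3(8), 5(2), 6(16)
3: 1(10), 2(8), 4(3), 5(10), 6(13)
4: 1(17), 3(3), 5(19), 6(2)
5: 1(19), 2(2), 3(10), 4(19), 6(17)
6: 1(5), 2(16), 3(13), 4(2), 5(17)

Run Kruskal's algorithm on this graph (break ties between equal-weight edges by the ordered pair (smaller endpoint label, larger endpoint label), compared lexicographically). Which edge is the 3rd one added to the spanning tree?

Kruskal: consider edges lightest-first.
2-5 (2): add. Components now {1} {2,5} {3} {4} {6}
4-6 (2): add. Components now {1} {2,5} {3} {4,6}
3-4 (3): add. Components now {1} {2,5} {3,4,6}
1-6 (5): add. Components now {1,3,4,6} {2,5}
2-3 (8): add. Components now {1,2,3,4,5,6}
The 3rd edge added is 3-4.

3-4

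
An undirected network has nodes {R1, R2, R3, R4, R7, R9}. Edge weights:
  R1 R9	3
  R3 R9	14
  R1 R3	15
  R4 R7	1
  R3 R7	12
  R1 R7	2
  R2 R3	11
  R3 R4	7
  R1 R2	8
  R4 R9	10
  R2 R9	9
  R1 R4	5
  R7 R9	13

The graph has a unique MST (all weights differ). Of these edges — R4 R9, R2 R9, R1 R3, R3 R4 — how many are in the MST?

1

Sort edges by weight, then run Kruskal:
R4 R7 (1): add. Components now {R4,R7} {R2} {R9} {R1} {R3}
R1 R7 (2): add. Components now {R1,R4,R7} {R2} {R9} {R3}
R1 R9 (3): add. Components now {R1,R4,R7,R9} {R2} {R3}
R1 R4 (5): skip — R4 and R1 already connected.
R3 R4 (7): add. Components now {R1,R3,R4,R7,R9} {R2}
R1 R2 (8): add. Components now {R1,R2,R3,R4,R7,R9}
MST edge set: {R4 R7, R1 R7, R1 R9, R3 R4, R1 R2}.
Of the listed edges, {R3 R4} are in the MST → 1.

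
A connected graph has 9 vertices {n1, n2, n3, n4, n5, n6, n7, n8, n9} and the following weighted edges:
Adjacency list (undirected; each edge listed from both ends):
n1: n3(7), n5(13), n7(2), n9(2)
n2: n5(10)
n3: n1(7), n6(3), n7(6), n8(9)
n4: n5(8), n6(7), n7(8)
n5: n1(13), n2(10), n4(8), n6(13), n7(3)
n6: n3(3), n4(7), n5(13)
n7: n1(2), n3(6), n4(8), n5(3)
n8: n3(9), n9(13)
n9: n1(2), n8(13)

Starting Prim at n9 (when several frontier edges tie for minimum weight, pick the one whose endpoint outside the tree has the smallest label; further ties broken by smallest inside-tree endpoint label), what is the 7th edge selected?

Prim's algorithm from n9:
Step 1: frontier [n1-n9 2, n8-n9 13] → take n1-n9 (2); add n1.
Step 2: frontier [n1-n7 2, n1-n3 7, n1-n5 13, n8-n9 13] → take n1-n7 (2); add n7.
Step 3: frontier [n1-n3 7, n1-n5 13, n5-n7 3, n3-n7 6, n4-n7 8, n8-n9 13] → take n5-n7 (3); add n5.
Step 4: frontier [n1-n3 7, n4-n5 8, n2-n5 10, n5-n6 13, n3-n7 6, n4-n7 8, n8-n9 13] → take n3-n7 (6); add n3.
Step 5: frontier [n3-n6 3, n3-n8 9, n4-n5 8, n2-n5 10, n5-n6 13, n4-n7 8, n8-n9 13] → take n3-n6 (3); add n6.
Step 6: frontier [n3-n8 9, n4-n5 8, n2-n5 10, n4-n6 7, n4-n7 8, n8-n9 13] → take n4-n6 (7); add n4.
Step 7: frontier [n3-n8 9, n2-n5 10, n8-n9 13] → take n3-n8 (9); add n8.
Step 8: frontier [n2-n5 10] → take n2-n5 (10); add n2.
The 7th edge added is n3-n8.

n3-n8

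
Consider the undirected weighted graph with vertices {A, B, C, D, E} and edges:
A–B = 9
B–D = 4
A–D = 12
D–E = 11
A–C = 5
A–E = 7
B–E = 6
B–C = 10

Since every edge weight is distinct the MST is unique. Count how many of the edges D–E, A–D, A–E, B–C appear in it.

Kruskal's algorithm — process edges by increasing weight (ties by edge label):
B–D (4): add — endpoints in different components.
A–C (5): add — endpoints in different components.
B–E (6): add — endpoints in different components.
A–E (7): add — endpoints in different components.
MST edge set: {B–D, A–C, B–E, A–E}.
Of the listed edges, {A–E} are in the MST → 1.

1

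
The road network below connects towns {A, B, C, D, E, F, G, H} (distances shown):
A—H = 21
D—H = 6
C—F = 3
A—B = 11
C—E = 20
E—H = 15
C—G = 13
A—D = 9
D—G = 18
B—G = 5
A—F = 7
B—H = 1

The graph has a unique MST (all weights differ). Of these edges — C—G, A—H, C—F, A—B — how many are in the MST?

Kruskal: consider edges lightest-first.
B—H (1): add — endpoints in different components.
C—F (3): add — endpoints in different components.
B—G (5): add — endpoints in different components.
D—H (6): add — endpoints in different components.
A—F (7): add — endpoints in different components.
A—D (9): add — endpoints in different components.
A—B (11): skip — A and B already connected.
C—G (13): skip — C and G already connected.
E—H (15): add — endpoints in different components.
MST edge set: {B—H, C—F, B—G, D—H, A—F, A—D, E—H}.
Of the listed edges, {C—F} are in the MST → 1.

1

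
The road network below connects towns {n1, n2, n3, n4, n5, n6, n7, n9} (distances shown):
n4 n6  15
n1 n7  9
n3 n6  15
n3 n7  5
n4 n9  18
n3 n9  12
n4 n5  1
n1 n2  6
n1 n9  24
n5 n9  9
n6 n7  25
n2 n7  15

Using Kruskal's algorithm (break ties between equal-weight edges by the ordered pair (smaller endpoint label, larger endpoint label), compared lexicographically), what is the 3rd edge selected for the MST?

Sort edges by weight, then run Kruskal:
n4 n5 (1): add — endpoints in different components.
n3 n7 (5): add — endpoints in different components.
n1 n2 (6): add — endpoints in different components.
n1 n7 (9): add — endpoints in different components.
n5 n9 (9): add — endpoints in different components.
n3 n9 (12): add — endpoints in different components.
n2 n7 (15): skip — n7 and n2 already connected.
n3 n6 (15): add — endpoints in different components.
The 3rd edge added is n1 n2.

n1-n2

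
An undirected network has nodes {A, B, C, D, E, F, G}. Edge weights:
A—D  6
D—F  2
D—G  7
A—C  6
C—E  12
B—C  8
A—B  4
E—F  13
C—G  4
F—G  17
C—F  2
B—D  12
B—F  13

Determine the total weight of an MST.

Kruskal's algorithm — process edges by increasing weight (ties by edge label):
C—F (2): add. Components now {A} {B} {C,F} {D} {E} {G}
D—F (2): add. Components now {A} {B} {C,D,F} {E} {G}
A—B (4): add. Components now {A,B} {C,D,F} {E} {G}
C—G (4): add. Components now {A,B} {C,D,F,G} {E}
A—C (6): add. Components now {A,B,C,D,F,G} {E}
A—D (6): skip — A and D already connected.
D—G (7): skip — D and G already connected.
B—C (8): skip — B and C already connected.
B—D (12): skip — B and D already connected.
C—E (12): add. Components now {A,B,C,D,E,F,G}
MST edges: C—F, D—F, A—B, C—G, A—C, C—E; total weight 2+2+4+4+6+12 = 30.

30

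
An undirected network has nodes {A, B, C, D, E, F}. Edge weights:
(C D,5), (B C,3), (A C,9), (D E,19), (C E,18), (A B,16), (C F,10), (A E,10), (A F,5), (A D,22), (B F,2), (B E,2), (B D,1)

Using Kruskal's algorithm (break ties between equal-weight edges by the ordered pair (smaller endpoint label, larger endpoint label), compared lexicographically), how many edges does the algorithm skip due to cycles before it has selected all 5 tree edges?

Kruskal's algorithm — process edges by increasing weight (ties by edge label):
B D (1): add — endpoints in different components.
B E (2): add — endpoints in different components.
B F (2): add — endpoints in different components.
B C (3): add — endpoints in different components.
A F (5): add — endpoints in different components.
Edges rejected before the tree was complete: 0.

0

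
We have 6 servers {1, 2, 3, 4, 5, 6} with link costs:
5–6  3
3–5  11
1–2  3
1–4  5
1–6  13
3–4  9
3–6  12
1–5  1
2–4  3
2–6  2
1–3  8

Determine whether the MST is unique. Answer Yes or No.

No

Kruskal's algorithm — process edges by increasing weight (ties by edge label):
1–5 (1): add — endpoints in different components.
2–6 (2): add — endpoints in different components.
1–2 (3): add — endpoints in different components.
2–4 (3): add — endpoints in different components.
5–6 (3): skip — 5 and 6 already connected.
1–4 (5): skip — 1 and 4 already connected.
1–3 (8): add — endpoints in different components.
Non-tree edge 5–6 has weight 3, equal to the heaviest edge on its tree cycle — swapping gives another MST of the same weight. Not unique.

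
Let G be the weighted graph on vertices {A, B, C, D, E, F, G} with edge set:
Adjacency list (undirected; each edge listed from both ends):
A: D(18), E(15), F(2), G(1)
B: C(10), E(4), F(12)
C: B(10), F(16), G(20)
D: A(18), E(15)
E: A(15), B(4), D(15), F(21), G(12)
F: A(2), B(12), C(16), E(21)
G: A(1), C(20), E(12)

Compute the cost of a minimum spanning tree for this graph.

Grow the tree from D using Prim:
Step 1: frontier [D—E 15, A—D 18] → take D—E (15); add E.
Step 2: frontier [A—D 18, B—E 4, E—G 12, A—E 15, E—F 21] → take B—E (4); add B.
Step 3: frontier [B—C 10, B—F 12, A—D 18, E—G 12, A—E 15, E—F 21] → take B—C (10); add C.
Step 4: frontier [B—F 12, C—F 16, C—G 20, A—D 18, E—G 12, A—E 15, E—F 21] → take B—F (12); add F.
Step 5: frontier [C—G 20, A—D 18, E—G 12, A—E 15, A—F 2] → take A—F (2); add A.
Step 6: frontier [A—G 1, C—G 20, E—G 12] → take A—G (1); add G.
MST edges: D—E, B—E, B—C, B—F, A—F, A—G; total weight 15+4+10+12+2+1 = 44.

44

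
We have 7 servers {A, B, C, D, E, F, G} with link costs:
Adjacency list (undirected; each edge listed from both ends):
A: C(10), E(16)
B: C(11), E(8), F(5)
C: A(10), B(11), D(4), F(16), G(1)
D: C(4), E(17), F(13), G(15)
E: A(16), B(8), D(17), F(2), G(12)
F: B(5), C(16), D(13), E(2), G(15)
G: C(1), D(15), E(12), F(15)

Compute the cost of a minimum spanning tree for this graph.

33

Sort edges by weight, then run Kruskal:
C-G (1): add. Components now {A} {B} {C,G} {D} {E} {F}
E-F (2): add. Components now {A} {B} {C,G} {D} {E,F}
C-D (4): add. Components now {A} {B} {C,D,G} {E,F}
B-F (5): add. Components now {A} {B,E,F} {C,D,G}
B-E (8): skip — B and E already connected.
A-C (10): add. Components now {A,C,D,G} {B,E,F}
B-C (11): add. Components now {A,B,C,D,E,F,G}
MST edges: C-G, E-F, C-D, B-F, A-C, B-C; total weight 1+2+4+5+10+11 = 33.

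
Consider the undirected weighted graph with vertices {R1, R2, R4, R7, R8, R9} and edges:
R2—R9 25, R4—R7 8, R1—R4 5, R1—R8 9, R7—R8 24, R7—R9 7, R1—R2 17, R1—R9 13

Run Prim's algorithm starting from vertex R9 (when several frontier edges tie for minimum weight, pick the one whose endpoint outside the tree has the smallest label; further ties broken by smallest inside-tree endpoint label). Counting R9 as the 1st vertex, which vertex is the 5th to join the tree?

Prim, starting at R9.
Step 1: frontier [R7—R9 7, R1—R9 13, R2—R9 25] → take R7—R9 (7); add R7.
Step 2: frontier [R4—R7 8, R7—R8 24, R1—R9 13, R2—R9 25] → take R4—R7 (8); add R4.
Step 3: frontier [R1—R4 5, R7—R8 24, R1—R9 13, R2—R9 25] → take R1—R4 (5); add R1.
Step 4: frontier [R1—R8 9, R1—R2 17, R7—R8 24, R2—R9 25] → take R1—R8 (9); add R8.
Step 5: frontier [R1—R2 17, R2—R9 25] → take R1—R2 (17); add R2.
Vertex order: R9, R7, R4, R1, R8, R2. The 5th vertex is R8.

R8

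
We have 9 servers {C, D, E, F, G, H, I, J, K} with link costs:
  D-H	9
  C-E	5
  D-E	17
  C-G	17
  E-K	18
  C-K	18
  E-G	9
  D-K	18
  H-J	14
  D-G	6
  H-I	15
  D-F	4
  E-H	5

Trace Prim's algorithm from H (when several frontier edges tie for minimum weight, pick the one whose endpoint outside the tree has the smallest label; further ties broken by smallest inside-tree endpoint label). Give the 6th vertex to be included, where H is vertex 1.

G

Grow the tree from H using Prim:
Step 1: cheapest edge leaving the tree is E-H (5); add E.
Step 2: cheapest edge leaving the tree is C-E (5); add C.
Step 3: cheapest edge leaving the tree is D-H (9); add D.
Step 4: cheapest edge leaving the tree is D-F (4); add F.
Step 5: cheapest edge leaving the tree is D-G (6); add G.
Step 6: cheapest edge leaving the tree is H-J (14); add J.
Step 7: cheapest edge leaving the tree is H-I (15); add I.
Step 8: cheapest edge leaving the tree is C-K (18); add K.
Vertex order: H, E, C, D, F, G, J, I, K. The 6th vertex is G.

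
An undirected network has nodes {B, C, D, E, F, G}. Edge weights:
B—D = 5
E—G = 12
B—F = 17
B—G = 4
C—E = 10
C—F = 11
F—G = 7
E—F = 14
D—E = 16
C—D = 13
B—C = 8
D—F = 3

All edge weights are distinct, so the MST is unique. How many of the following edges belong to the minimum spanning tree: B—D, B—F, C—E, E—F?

2

Kruskal's algorithm — process edges by increasing weight (ties by edge label):
D—F (3): add. Components now {B} {C} {D,F} {E} {G}
B—G (4): add. Components now {B,G} {C} {D,F} {E}
B—D (5): add. Components now {B,D,F,G} {C} {E}
F—G (7): skip — F and G already connected.
B—C (8): add. Components now {B,C,D,F,G} {E}
C—E (10): add. Components now {B,C,D,E,F,G}
MST edge set: {D—F, B—G, B—D, B—C, C—E}.
Of the listed edges, {B—D, C—E} are in the MST → 2.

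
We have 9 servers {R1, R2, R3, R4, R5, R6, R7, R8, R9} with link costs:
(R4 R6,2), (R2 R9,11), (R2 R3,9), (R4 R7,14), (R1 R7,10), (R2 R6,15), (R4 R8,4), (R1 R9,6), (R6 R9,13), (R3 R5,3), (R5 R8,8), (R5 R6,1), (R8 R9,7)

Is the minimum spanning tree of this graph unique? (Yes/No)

Yes

Kruskal: consider edges lightest-first.
R5 R6 (1): add — endpoints in different components.
R4 R6 (2): add — endpoints in different components.
R3 R5 (3): add — endpoints in different components.
R4 R8 (4): add — endpoints in different components.
R1 R9 (6): add — endpoints in different components.
R8 R9 (7): add — endpoints in different components.
R5 R8 (8): skip — R8 and R5 already connected.
R2 R3 (9): add — endpoints in different components.
R1 R7 (10): add — endpoints in different components.
Every non-tree edge has weight strictly greater than the heaviest edge on the tree path between its endpoints, so the MST is unique.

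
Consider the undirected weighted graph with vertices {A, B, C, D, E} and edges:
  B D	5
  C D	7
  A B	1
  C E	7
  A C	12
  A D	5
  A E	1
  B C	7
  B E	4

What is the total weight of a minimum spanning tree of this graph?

Sort edges by weight, then run Kruskal:
A B (1): add. Components now {A,B} {C} {D} {E}
A E (1): add. Components now {A,B,E} {C} {D}
B E (4): skip — B and E already connected.
A D (5): add. Components now {A,B,D,E} {C}
B D (5): skip — B and D already connected.
B C (7): add. Components now {A,B,C,D,E}
MST edges: A B, A E, A D, B C; total weight 1+1+5+7 = 14.

14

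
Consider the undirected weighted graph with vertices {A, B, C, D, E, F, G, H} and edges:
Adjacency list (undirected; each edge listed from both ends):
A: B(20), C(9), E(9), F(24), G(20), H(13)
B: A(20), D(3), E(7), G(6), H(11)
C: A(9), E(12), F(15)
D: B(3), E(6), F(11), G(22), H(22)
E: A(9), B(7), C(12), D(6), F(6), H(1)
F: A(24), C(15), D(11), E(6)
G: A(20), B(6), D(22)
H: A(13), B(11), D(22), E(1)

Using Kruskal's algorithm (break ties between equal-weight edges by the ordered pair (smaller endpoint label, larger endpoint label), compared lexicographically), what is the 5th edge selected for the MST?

E-F

Kruskal: consider edges lightest-first.
E-H (1): add — endpoints in different components.
B-D (3): add — endpoints in different components.
B-G (6): add — endpoints in different components.
D-E (6): add — endpoints in different components.
E-F (6): add — endpoints in different components.
B-E (7): skip — B and E already connected.
A-C (9): add — endpoints in different components.
A-E (9): add — endpoints in different components.
The 5th edge added is E-F.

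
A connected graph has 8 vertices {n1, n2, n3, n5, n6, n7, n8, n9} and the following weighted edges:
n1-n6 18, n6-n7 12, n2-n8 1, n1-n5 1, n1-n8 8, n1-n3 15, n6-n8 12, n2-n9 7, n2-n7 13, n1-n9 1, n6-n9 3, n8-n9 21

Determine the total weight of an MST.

40

Prim, starting at n7.
Step 1: cheapest edge leaving the tree is n6-n7 (12); add n6.
Step 2: cheapest edge leaving the tree is n6-n9 (3); add n9.
Step 3: cheapest edge leaving the tree is n1-n9 (1); add n1.
Step 4: cheapest edge leaving the tree is n1-n5 (1); add n5.
Step 5: cheapest edge leaving the tree is n2-n9 (7); add n2.
Step 6: cheapest edge leaving the tree is n2-n8 (1); add n8.
Step 7: cheapest edge leaving the tree is n1-n3 (15); add n3.
MST edges: n6-n7, n6-n9, n1-n9, n1-n5, n2-n9, n2-n8, n1-n3; total weight 12+3+1+1+7+1+15 = 40.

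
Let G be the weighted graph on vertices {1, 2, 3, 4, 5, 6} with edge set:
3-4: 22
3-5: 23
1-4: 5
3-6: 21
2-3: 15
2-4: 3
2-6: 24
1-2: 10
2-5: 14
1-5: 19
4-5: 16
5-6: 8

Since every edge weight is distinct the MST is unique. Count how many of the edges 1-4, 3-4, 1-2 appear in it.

Sort edges by weight, then run Kruskal:
2-4 (3): add — endpoints in different components.
1-4 (5): add — endpoints in different components.
5-6 (8): add — endpoints in different components.
1-2 (10): skip — 1 and 2 already connected.
2-5 (14): add — endpoints in different components.
2-3 (15): add — endpoints in different components.
MST edge set: {2-4, 1-4, 5-6, 2-5, 2-3}.
Of the listed edges, {1-4} are in the MST → 1.

1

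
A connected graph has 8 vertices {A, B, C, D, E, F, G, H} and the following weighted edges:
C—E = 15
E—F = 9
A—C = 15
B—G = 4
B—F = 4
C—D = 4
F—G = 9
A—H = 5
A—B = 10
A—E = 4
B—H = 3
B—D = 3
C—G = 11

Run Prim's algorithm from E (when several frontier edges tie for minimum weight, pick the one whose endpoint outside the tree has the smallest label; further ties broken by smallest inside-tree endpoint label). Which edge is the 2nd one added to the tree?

A-H

Prim's algorithm from E:
Step 1: cheapest edge leaving the tree is A—E (4); add A.
Step 2: cheapest edge leaving the tree is A—H (5); add H.
Step 3: cheapest edge leaving the tree is B—H (3); add B.
Step 4: cheapest edge leaving the tree is B—D (3); add D.
Step 5: cheapest edge leaving the tree is C—D (4); add C.
Step 6: cheapest edge leaving the tree is B—F (4); add F.
Step 7: cheapest edge leaving the tree is B—G (4); add G.
The 2nd edge added is A—H.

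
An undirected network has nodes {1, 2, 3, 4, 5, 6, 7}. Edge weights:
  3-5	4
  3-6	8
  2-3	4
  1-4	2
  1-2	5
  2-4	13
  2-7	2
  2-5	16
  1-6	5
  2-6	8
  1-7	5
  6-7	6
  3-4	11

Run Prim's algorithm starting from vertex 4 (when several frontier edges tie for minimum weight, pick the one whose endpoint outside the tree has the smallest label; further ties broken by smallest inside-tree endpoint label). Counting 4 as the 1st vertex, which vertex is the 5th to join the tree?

3

Prim, starting at 4.
Step 1: frontier [1-4 2, 3-4 11, 2-4 13] → take 1-4 (2); add 1.
Step 2: frontier [1-2 5, 1-6 5, 1-7 5, 3-4 11, 2-4 13] → take 1-2 (5); add 2.
Step 3: frontier [1-6 5, 1-7 5, 2-7 2, 2-3 4, 2-6 8, 2-5 16, 3-4 11] → take 2-7 (2); add 7.
Step 4: frontier [1-6 5, 2-3 4, 2-6 8, 2-5 16, 3-4 11, 6-7 6] → take 2-3 (4); add 3.
Step 5: frontier [1-6 5, 2-6 8, 2-5 16, 3-5 4, 3-6 8, 6-7 6] → take 3-5 (4); add 5.
Step 6: frontier [1-6 5, 2-6 8, 3-6 8, 6-7 6] → take 1-6 (5); add 6.
Vertex order: 4, 1, 2, 7, 3, 5, 6. The 5th vertex is 3.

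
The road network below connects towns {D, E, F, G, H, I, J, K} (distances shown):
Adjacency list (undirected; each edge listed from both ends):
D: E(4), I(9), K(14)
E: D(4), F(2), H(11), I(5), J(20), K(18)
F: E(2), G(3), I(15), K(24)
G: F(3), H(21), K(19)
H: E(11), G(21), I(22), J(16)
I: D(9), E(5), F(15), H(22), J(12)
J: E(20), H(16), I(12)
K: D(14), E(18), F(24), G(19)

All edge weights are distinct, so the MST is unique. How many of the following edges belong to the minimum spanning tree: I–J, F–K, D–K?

Kruskal's algorithm — process edges by increasing weight (ties by edge label):
E–F (2): add — endpoints in different components.
F–G (3): add — endpoints in different components.
D–E (4): add — endpoints in different components.
E–I (5): add — endpoints in different components.
D–I (9): skip — D and I already connected.
E–H (11): add — endpoints in different components.
I–J (12): add — endpoints in different components.
D–K (14): add — endpoints in different components.
MST edge set: {E–F, F–G, D–E, E–I, E–H, I–J, D–K}.
Of the listed edges, {I–J, D–K} are in the MST → 2.

2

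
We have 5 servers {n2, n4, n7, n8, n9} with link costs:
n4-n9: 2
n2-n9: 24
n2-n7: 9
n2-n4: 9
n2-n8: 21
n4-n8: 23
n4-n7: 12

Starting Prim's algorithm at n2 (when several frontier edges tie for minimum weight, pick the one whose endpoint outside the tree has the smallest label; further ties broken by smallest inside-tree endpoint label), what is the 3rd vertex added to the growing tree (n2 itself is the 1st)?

Grow the tree from n2 using Prim:
Step 1: cheapest edge leaving the tree is n2-n4 (9); add n4.
Step 2: cheapest edge leaving the tree is n4-n9 (2); add n9.
Step 3: cheapest edge leaving the tree is n2-n7 (9); add n7.
Step 4: cheapest edge leaving the tree is n2-n8 (21); add n8.
Vertex order: n2, n4, n9, n7, n8. The 3rd vertex is n9.

n9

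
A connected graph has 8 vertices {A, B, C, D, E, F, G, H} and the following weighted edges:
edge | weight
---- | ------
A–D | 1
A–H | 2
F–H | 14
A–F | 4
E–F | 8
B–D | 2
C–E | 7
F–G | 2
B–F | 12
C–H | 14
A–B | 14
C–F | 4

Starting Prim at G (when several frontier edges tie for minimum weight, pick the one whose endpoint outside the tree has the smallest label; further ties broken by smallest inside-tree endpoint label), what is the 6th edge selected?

Prim, starting at G.
Step 1: cheapest edge leaving the tree is F–G (2); add F.
Step 2: cheapest edge leaving the tree is A–F (4); add A.
Step 3: cheapest edge leaving the tree is A–D (1); add D.
Step 4: cheapest edge leaving the tree is B–D (2); add B.
Step 5: cheapest edge leaving the tree is A–H (2); add H.
Step 6: cheapest edge leaving the tree is C–F (4); add C.
Step 7: cheapest edge leaving the tree is C–E (7); add E.
The 6th edge added is C–F.

C-F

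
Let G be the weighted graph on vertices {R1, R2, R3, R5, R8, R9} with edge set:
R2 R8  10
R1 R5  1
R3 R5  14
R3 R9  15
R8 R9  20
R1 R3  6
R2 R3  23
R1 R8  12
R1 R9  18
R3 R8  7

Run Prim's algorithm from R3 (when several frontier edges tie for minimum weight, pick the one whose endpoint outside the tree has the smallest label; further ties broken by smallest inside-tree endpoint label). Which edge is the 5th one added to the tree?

Prim, starting at R3.
Step 1: cheapest edge leaving the tree is R1 R3 (6); add R1.
Step 2: cheapest edge leaving the tree is R1 R5 (1); add R5.
Step 3: cheapest edge leaving the tree is R3 R8 (7); add R8.
Step 4: cheapest edge leaving the tree is R2 R8 (10); add R2.
Step 5: cheapest edge leaving the tree is R3 R9 (15); add R9.
The 5th edge added is R3 R9.

R3-R9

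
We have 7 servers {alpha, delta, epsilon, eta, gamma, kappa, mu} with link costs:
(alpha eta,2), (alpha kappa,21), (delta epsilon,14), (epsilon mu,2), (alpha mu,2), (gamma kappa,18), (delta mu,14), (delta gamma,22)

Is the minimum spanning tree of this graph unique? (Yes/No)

No

Kruskal: consider edges lightest-first.
alpha eta (2): add — endpoints in different components.
alpha mu (2): add — endpoints in different components.
epsilon mu (2): add — endpoints in different components.
delta epsilon (14): add — endpoints in different components.
delta mu (14): skip — delta and mu already connected.
gamma kappa (18): add — endpoints in different components.
alpha kappa (21): add — endpoints in different components.
Non-tree edge delta mu has weight 14, equal to the heaviest edge on its tree cycle — swapping gives another MST of the same weight. Not unique.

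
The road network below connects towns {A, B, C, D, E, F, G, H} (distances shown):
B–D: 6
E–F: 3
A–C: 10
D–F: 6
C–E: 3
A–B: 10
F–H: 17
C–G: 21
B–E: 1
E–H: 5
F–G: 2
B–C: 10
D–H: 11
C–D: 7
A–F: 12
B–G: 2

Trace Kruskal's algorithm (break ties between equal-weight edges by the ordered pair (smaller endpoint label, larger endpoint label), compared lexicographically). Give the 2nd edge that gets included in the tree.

Sort edges by weight, then run Kruskal:
B–E (1): add — endpoints in different components.
B–G (2): add — endpoints in different components.
F–G (2): add — endpoints in different components.
C–E (3): add — endpoints in different components.
E–F (3): skip — E and F already connected.
E–H (5): add — endpoints in different components.
B–D (6): add — endpoints in different components.
D–F (6): skip — D and F already connected.
C–D (7): skip — C and D already connected.
A–B (10): add — endpoints in different components.
The 2nd edge added is B–G.

B-G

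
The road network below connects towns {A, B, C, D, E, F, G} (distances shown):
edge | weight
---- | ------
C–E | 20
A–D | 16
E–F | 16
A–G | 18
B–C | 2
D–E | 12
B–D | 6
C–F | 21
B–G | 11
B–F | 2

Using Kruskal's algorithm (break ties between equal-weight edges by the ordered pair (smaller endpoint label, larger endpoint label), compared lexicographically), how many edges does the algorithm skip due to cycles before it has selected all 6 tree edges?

0

Kruskal's algorithm — process edges by increasing weight (ties by edge label):
B–C (2): add — endpoints in different components.
B–F (2): add — endpoints in different components.
B–D (6): add — endpoints in different components.
B–G (11): add — endpoints in different components.
D–E (12): add — endpoints in different components.
A–D (16): add — endpoints in different components.
Edges rejected before the tree was complete: 0.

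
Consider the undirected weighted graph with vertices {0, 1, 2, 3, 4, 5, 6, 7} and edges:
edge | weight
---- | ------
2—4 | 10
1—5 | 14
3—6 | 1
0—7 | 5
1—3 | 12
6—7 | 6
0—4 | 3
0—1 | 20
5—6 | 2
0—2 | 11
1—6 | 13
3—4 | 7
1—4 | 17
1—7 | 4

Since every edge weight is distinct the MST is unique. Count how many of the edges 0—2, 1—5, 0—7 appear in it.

Kruskal: consider edges lightest-first.
3—6 (1): add — endpoints in different components.
5—6 (2): add — endpoints in different components.
0—4 (3): add — endpoints in different components.
1—7 (4): add — endpoints in different components.
0—7 (5): add — endpoints in different components.
6—7 (6): add — endpoints in different components.
3—4 (7): skip — 3 and 4 already connected.
2—4 (10): add — endpoints in different components.
MST edge set: {3—6, 5—6, 0—4, 1—7, 0—7, 6—7, 2—4}.
Of the listed edges, {0—7} are in the MST → 1.

1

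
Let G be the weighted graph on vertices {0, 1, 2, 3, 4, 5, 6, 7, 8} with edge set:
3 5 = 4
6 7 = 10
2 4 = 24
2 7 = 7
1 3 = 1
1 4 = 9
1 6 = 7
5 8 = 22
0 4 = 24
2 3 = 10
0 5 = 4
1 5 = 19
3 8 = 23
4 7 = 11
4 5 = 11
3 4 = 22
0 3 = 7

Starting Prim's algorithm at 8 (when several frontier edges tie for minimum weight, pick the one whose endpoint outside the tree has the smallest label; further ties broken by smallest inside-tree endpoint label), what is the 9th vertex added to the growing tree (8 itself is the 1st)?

7

Prim's algorithm from 8:
Step 1: cheapest edge leaving the tree is 5 8 (22); add 5.
Step 2: cheapest edge leaving the tree is 0 5 (4); add 0.
Step 3: cheapest edge leaving the tree is 3 5 (4); add 3.
Step 4: cheapest edge leaving the tree is 1 3 (1); add 1.
Step 5: cheapest edge leaving the tree is 1 6 (7); add 6.
Step 6: cheapest edge leaving the tree is 1 4 (9); add 4.
Step 7: cheapest edge leaving the tree is 2 3 (10); add 2.
Step 8: cheapest edge leaving the tree is 2 7 (7); add 7.
Vertex order: 8, 5, 0, 3, 1, 6, 4, 2, 7. The 9th vertex is 7.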